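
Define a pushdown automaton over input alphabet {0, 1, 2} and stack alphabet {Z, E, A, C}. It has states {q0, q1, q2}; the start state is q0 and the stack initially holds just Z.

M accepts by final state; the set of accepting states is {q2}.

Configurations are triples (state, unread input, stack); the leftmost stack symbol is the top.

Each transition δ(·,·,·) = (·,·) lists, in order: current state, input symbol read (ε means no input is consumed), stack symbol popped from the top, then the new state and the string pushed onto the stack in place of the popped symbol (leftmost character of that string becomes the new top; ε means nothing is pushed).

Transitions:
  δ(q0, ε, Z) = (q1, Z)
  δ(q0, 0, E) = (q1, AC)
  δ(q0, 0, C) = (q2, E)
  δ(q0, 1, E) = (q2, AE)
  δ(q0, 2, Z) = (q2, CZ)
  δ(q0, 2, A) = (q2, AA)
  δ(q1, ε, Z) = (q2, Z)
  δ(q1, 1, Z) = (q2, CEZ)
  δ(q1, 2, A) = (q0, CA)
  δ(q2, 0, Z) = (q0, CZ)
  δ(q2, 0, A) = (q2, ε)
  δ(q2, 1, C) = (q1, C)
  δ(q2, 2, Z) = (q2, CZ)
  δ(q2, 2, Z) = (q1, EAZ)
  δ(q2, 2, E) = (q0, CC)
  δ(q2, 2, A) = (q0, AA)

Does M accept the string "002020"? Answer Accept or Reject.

One accepting computation: (q0, 002020, Z) ⊢ (q1, 002020, Z) ⊢ (q2, 002020, Z) ⊢ (q0, 02020, CZ) ⊢ (q2, 2020, EZ) ⊢ (q0, 020, CCZ) ⊢ (q2, 20, ECZ) ⊢ (q0, 0, CCCZ) ⊢ (q2, ε, ECCZ)
All input consumed and state q2 ∈ F.

Accept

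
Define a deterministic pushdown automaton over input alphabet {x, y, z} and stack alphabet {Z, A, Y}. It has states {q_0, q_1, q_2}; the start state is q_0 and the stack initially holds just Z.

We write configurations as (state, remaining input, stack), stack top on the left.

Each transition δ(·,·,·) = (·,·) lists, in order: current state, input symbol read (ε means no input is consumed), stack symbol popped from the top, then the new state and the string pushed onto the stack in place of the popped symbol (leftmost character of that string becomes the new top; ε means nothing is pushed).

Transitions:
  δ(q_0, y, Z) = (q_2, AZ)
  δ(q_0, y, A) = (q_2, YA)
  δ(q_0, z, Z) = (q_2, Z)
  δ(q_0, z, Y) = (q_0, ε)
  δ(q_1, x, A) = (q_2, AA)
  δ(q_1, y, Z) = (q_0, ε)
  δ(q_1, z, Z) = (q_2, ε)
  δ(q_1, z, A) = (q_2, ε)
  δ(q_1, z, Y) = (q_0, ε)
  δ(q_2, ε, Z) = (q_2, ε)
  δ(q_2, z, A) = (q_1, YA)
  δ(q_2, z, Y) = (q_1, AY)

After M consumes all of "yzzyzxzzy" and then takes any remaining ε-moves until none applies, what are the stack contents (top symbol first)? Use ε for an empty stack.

YAAYAZ

(q_0, yzzyzxzzy, Z) ⊢ (q_2, zzyzxzzy, AZ) ⊢ (q_1, zyzxzzy, YAZ) ⊢ (q_0, yzxzzy, AZ) ⊢ (q_2, zxzzy, YAZ) ⊢ (q_1, xzzy, AYAZ) ⊢ (q_2, zzy, AAYAZ) ⊢ (q_1, zy, YAAYAZ) ⊢ (q_0, y, AAYAZ) ⊢ (q_2, ε, YAAYAZ)
All input consumed in state q_2 with stack YAAYAZ.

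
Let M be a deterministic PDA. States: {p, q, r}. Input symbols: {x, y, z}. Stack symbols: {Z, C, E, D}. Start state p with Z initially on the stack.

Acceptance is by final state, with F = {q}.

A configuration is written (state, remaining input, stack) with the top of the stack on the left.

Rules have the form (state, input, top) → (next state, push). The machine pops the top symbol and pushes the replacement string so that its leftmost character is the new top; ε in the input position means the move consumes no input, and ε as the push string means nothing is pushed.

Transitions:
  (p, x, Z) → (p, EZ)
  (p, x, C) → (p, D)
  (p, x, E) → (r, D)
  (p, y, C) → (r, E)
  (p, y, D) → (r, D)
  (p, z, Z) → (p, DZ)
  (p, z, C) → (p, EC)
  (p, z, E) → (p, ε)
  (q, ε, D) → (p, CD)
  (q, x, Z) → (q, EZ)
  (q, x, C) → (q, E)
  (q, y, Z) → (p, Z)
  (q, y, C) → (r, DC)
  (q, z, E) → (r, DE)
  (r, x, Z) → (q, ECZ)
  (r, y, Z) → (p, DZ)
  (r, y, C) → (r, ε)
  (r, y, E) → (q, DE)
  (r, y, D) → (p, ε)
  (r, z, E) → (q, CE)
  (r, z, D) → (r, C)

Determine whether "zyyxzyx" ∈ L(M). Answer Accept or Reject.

Reject

(p, zyyxzyx, Z)
  read z, top Z: go to p, push DZ → (p, yyxzyx, DZ)
  read y, top D: go to r, push D → (r, yxzyx, DZ)
  read y, top D: go to p, push ε → (p, xzyx, Z)
  read x, top Z: go to p, push EZ → (p, zyx, EZ)
  read z, top E: go to p, push ε → (p, yx, Z)
No transition applies at (p, yx, Z); input not fully consumed.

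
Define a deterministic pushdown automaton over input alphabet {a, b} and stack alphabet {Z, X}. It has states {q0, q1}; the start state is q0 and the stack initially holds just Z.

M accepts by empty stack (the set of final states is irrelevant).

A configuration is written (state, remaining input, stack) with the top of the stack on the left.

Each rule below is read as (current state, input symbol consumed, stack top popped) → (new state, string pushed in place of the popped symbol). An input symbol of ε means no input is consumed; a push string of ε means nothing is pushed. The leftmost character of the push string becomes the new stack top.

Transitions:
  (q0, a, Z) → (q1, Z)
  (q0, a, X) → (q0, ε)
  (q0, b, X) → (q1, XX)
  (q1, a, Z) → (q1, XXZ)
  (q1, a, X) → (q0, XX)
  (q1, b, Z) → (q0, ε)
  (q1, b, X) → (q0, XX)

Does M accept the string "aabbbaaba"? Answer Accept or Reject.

Reject

(q0, aabbbaaba, Z)
  read a, top Z: go to q1, push Z → (q1, abbbaaba, Z)
  read a, top Z: go to q1, push XXZ → (q1, bbbaaba, XXZ)
  read b, top X: go to q0, push XX → (q0, bbaaba, XXXZ)
  read b, top X: go to q1, push XX → (q1, baaba, XXXXZ)
  read b, top X: go to q0, push XX → (q0, aaba, XXXXXZ)
  read a, top X: go to q0, push ε → (q0, aba, XXXXZ)
  read a, top X: go to q0, push ε → (q0, ba, XXXZ)
  read b, top X: go to q1, push XX → (q1, a, XXXXZ)
  read a, top X: go to q0, push XX → (q0, ε, XXXXXZ)
All input consumed; stack is XXXXXZ, not empty, and no further ε-move applies.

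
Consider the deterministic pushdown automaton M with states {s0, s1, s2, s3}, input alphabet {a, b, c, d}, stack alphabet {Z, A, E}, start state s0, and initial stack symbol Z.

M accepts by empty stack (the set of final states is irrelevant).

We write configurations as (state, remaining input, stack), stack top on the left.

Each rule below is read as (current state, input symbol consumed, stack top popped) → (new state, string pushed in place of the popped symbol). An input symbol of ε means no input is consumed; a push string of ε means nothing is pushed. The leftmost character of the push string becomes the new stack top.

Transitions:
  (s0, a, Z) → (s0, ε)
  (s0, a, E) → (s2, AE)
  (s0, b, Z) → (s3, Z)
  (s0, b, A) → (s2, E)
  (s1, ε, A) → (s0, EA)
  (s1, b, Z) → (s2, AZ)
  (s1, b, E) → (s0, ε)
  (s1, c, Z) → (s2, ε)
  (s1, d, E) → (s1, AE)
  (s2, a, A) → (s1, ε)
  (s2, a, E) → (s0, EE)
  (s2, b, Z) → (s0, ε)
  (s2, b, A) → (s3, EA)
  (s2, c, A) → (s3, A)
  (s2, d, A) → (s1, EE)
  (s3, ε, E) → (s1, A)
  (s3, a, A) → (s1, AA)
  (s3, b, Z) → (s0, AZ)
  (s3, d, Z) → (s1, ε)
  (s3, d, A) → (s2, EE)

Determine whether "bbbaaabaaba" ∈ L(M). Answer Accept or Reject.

(s0, bbbaaabaaba, Z)
  read b, top Z: go to s3, push Z → (s3, bbaaabaaba, Z)
  read b, top Z: go to s0, push AZ → (s0, baaabaaba, AZ)
  read b, top A: go to s2, push E → (s2, aaabaaba, EZ)
  read a, top E: go to s0, push EE → (s0, aabaaba, EEZ)
  read a, top E: go to s2, push AE → (s2, abaaba, AEEZ)
  read a, top A: go to s1, push ε → (s1, baaba, EEZ)
  read b, top E: go to s0, push ε → (s0, aaba, EZ)
  read a, top E: go to s2, push AE → (s2, aba, AEZ)
  read a, top A: go to s1, push ε → (s1, ba, EZ)
  read b, top E: go to s0, push ε → (s0, a, Z)
  read a, top Z: go to s0, push ε → (s0, ε, ε)
All input consumed and the stack is empty.

Accept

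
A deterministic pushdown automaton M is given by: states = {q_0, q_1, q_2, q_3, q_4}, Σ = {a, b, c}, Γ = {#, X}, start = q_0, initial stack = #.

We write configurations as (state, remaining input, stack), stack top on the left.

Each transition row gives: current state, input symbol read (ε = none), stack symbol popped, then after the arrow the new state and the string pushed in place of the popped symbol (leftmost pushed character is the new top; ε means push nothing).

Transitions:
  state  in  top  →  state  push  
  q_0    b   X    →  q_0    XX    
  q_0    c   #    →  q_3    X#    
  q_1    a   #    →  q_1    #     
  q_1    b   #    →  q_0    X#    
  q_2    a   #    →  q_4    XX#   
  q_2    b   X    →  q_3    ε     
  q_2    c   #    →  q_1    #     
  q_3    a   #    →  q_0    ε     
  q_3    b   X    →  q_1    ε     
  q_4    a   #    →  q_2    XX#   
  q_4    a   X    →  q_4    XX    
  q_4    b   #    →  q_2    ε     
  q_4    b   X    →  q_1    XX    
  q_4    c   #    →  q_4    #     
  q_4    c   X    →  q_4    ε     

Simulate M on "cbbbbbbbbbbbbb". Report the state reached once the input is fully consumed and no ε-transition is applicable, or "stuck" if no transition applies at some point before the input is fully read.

q_0

(q_0, cbbbbbbbbbbbbb, #)
  read c, top #: go to q_3, push X# → (q_3, bbbbbbbbbbbbb, X#)
  read b, top X: go to q_1, push ε → (q_1, bbbbbbbbbbbb, #)
  read b, top #: go to q_0, push X# → (q_0, bbbbbbbbbbb, X#)
  read b, top X: go to q_0, push XX → (q_0, bbbbbbbbbb, XX#)
  read b, top X: go to q_0, push XX → (q_0, bbbbbbbbb, XXX#)
  read b, top X: go to q_0, push XX → (q_0, bbbbbbbb, XXXX#)
  read b, top X: go to q_0, push XX → (q_0, bbbbbbb, XXXXX#)
  read b, top X: go to q_0, push XX → (q_0, bbbbbb, XXXXXX#)
  read b, top X: go to q_0, push XX → (q_0, bbbbb, XXXXXXX#)
  read b, top X: go to q_0, push XX → (q_0, bbbb, XXXXXXXX#)
  read b, top X: go to q_0, push XX → (q_0, bbb, XXXXXXXXX#)
  read b, top X: go to q_0, push XX → (q_0, bb, XXXXXXXXXX#)
  read b, top X: go to q_0, push XX → (q_0, b, XXXXXXXXXXX#)
  read b, top X: go to q_0, push XX → (q_0, ε, XXXXXXXXXXXX#)
All input consumed; M is in state q_0.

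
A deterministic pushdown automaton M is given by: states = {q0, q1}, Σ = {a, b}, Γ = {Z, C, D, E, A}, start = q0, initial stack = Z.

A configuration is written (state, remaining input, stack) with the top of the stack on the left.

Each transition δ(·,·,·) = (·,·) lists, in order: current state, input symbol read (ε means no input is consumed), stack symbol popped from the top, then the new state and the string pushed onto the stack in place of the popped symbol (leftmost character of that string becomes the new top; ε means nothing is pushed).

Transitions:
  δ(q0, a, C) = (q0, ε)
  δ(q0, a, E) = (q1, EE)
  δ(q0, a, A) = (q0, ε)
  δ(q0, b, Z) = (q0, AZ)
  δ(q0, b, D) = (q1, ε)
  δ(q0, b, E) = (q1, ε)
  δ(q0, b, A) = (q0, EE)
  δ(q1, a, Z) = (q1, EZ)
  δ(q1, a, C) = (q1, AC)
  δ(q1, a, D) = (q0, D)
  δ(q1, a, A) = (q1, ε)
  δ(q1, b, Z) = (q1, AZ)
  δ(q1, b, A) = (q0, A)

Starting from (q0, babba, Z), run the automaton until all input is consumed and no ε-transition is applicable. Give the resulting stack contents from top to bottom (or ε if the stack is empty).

EEEZ

(q0, babba, Z) ⊢ (q0, abba, AZ) ⊢ (q0, bba, Z) ⊢ (q0, ba, AZ) ⊢ (q0, a, EEZ) ⊢ (q1, ε, EEEZ)
All input consumed in state q1 with stack EEEZ.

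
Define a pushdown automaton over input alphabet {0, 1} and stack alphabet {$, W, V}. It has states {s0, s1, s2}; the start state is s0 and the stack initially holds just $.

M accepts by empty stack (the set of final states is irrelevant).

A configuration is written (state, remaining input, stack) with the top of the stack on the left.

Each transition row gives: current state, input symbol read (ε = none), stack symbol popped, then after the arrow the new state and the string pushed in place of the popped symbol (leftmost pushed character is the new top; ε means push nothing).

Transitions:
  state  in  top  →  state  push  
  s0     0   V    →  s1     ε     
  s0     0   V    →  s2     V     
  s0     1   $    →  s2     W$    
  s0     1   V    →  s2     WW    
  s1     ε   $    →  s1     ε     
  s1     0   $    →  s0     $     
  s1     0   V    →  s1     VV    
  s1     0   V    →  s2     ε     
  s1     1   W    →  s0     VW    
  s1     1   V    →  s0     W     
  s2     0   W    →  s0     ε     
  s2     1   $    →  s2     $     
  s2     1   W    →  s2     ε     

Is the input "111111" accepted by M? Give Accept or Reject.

Reject

No computation consumes all input and empties the stack.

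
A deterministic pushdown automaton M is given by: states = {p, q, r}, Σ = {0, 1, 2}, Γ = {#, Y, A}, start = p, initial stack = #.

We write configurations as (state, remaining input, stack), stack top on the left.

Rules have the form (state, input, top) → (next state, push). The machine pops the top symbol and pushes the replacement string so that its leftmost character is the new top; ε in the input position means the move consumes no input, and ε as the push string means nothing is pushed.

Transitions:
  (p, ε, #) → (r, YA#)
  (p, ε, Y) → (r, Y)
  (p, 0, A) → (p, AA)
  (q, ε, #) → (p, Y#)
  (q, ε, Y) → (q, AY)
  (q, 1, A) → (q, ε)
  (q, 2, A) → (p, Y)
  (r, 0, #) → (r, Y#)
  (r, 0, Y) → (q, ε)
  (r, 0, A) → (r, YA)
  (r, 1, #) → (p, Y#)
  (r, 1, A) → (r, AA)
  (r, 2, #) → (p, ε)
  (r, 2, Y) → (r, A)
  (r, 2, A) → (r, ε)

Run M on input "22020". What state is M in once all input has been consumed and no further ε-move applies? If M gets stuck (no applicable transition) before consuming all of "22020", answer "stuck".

(p, 22020, #)
  ε-move, top #: go to r, push YA# → (r, 22020, YA#)
  read 2, top Y: go to r, push A → (r, 2020, AA#)
  read 2, top A: go to r, push ε → (r, 020, A#)
  read 0, top A: go to r, push YA → (r, 20, YA#)
  read 2, top Y: go to r, push A → (r, 0, AA#)
  read 0, top A: go to r, push YA → (r, ε, YAA#)
All input consumed; M is in state r.

r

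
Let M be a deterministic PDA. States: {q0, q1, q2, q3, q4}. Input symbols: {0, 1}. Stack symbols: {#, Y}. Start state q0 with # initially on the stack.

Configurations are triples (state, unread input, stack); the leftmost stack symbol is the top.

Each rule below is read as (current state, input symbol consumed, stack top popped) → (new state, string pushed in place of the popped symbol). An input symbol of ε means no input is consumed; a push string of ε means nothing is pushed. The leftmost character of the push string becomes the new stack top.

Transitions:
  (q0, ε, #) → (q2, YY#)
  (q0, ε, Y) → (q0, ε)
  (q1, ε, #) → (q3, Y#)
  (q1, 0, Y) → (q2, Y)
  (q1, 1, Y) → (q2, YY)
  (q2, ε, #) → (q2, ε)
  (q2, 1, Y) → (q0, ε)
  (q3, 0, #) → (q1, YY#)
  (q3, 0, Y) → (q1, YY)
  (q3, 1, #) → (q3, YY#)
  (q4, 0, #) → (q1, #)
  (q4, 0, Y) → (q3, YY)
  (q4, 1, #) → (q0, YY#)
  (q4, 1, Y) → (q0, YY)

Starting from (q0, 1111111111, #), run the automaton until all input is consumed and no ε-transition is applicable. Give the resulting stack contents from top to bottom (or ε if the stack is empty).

(q0, 1111111111, #) ⊢ (q2, 1111111111, YY#) ⊢ (q0, 111111111, Y#) ⊢ (q0, 111111111, #) ⊢ (q2, 111111111, YY#) ⊢ (q0, 11111111, Y#) ⊢ (q0, 11111111, #) ⊢ (q2, 11111111, YY#) ⊢ (q0, 1111111, Y#) ⊢ (q0, 1111111, #) ⊢ (q2, 1111111, YY#) ⊢ (q0, 111111, Y#) ⊢ (q0, 111111, #) ⊢ (q2, 111111, YY#) ⊢ (q0, 11111, Y#) ⊢ (q0, 11111, #) ⊢ (q2, 11111, YY#) ⊢ (q0, 1111, Y#) ⊢ (q0, 1111, #) ⊢ (q2, 1111, YY#) ⊢ (q0, 111, Y#) ⊢ (q0, 111, #) ⊢ (q2, 111, YY#) ⊢ (q0, 11, Y#) ⊢ (q0, 11, #) ⊢ (q2, 11, YY#) ⊢ (q0, 1, Y#) ⊢ (q0, 1, #) ⊢ (q2, 1, YY#) ⊢ (q0, ε, Y#) ⊢ (q0, ε, #) ⊢ (q2, ε, YY#)
All input consumed in state q2 with stack YY#.

YY#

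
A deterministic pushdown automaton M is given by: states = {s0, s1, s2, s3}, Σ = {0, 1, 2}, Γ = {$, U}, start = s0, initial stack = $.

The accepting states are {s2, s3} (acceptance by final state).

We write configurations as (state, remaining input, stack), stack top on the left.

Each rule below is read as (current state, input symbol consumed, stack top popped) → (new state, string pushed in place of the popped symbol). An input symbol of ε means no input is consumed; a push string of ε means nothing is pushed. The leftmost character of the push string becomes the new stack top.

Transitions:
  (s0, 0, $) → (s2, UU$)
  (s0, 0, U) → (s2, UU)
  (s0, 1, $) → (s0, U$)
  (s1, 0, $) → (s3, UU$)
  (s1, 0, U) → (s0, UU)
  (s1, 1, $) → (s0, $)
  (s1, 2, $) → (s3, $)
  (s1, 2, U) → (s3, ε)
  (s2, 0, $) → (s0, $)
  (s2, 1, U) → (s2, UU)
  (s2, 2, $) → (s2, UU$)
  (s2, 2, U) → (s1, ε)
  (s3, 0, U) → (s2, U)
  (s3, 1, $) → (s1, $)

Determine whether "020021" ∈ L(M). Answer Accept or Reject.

Reject

(s0, 020021, $) ⊢ (s2, 20021, UU$) ⊢ (s1, 0021, U$) ⊢ (s0, 021, UU$) ⊢ (s2, 21, UUU$) ⊢ (s1, 1, UU$)
No transition applies at (s1, 1, UU$); input not fully consumed.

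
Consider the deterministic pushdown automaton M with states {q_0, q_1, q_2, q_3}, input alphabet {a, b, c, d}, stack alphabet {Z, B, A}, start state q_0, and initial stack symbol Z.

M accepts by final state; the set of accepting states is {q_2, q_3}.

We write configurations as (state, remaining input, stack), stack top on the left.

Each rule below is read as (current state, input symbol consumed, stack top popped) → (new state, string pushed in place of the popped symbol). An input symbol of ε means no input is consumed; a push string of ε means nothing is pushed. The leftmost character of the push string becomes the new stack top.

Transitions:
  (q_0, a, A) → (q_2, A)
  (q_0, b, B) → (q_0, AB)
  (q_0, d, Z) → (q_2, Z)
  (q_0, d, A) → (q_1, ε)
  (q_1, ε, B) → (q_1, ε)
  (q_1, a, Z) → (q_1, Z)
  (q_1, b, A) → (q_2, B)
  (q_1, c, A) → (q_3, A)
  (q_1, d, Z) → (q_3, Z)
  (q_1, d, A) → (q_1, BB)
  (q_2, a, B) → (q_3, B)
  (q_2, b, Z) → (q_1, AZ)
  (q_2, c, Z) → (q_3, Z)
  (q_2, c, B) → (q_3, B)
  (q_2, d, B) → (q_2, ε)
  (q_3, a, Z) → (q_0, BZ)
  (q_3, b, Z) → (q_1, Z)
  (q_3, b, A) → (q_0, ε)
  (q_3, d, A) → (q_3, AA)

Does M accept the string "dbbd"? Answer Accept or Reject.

(q_0, dbbd, Z) ⊢ (q_2, bbd, Z) ⊢ (q_1, bd, AZ) ⊢ (q_2, d, BZ) ⊢ (q_2, ε, Z)
All input consumed; state q_2 ∈ F.

Accept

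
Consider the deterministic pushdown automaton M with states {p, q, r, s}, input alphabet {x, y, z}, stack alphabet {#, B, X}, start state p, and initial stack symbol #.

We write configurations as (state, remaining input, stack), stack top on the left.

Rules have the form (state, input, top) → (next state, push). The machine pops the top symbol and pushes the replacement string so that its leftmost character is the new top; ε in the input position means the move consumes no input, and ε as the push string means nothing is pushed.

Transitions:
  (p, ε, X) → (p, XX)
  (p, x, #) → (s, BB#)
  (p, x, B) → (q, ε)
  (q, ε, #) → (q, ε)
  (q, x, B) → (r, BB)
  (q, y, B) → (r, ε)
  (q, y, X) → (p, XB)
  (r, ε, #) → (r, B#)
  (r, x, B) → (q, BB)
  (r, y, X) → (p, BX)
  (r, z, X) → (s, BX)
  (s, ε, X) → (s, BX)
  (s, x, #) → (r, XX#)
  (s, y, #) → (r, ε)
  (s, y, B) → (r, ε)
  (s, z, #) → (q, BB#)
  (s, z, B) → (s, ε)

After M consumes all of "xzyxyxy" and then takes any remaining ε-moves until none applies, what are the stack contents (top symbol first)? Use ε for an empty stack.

B#

(p, xzyxyxy, #)
  read x, top #: go to s, push BB# → (s, zyxyxy, BB#)
  read z, top B: go to s, push ε → (s, yxyxy, B#)
  read y, top B: go to r, push ε → (r, xyxy, #)
  ε-move, top #: go to r, push B# → (r, xyxy, B#)
  read x, top B: go to q, push BB → (q, yxy, BB#)
  read y, top B: go to r, push ε → (r, xy, B#)
  read x, top B: go to q, push BB → (q, y, BB#)
  read y, top B: go to r, push ε → (r, ε, B#)
All input consumed in state r with stack B#.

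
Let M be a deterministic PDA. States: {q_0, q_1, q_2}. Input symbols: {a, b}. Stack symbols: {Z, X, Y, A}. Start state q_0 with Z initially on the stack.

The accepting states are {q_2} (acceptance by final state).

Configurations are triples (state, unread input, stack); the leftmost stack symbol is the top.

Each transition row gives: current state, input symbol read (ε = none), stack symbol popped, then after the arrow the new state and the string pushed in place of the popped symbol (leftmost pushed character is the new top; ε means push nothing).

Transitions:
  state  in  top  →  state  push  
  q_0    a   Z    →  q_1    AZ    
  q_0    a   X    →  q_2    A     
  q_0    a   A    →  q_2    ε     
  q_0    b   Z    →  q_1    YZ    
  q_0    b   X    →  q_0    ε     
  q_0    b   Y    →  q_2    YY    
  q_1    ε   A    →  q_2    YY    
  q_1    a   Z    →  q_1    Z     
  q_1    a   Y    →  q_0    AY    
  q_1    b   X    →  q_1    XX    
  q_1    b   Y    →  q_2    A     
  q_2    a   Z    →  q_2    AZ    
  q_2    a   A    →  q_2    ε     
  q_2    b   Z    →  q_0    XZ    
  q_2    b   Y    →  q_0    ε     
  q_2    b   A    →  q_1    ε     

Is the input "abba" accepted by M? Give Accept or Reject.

Reject

(q_0, abba, Z)
  read a, top Z: go to q_1, push AZ → (q_1, bba, AZ)
  ε-move, top A: go to q_2, push YY → (q_2, bba, YYZ)
  read b, top Y: go to q_0, push ε → (q_0, ba, YZ)
  read b, top Y: go to q_2, push YY → (q_2, a, YYZ)
No transition applies at (q_2, a, YYZ); input not fully consumed.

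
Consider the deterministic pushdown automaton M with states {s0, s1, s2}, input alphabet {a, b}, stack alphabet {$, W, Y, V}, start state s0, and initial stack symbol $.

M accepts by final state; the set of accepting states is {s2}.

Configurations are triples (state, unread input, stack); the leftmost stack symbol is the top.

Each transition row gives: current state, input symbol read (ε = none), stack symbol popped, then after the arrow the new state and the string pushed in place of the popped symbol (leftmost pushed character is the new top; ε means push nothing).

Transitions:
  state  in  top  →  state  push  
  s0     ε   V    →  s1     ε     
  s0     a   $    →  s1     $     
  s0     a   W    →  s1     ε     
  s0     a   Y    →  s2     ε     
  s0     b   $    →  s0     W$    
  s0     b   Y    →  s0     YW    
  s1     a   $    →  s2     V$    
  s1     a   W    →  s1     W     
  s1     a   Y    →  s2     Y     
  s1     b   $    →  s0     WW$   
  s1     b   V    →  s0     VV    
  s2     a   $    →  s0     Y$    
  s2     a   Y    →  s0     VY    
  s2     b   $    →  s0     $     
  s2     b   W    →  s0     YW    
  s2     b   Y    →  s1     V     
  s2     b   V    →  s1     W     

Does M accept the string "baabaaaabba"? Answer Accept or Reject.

Reject

(s0, baabaaaabba, $)
  read b, top $: go to s0, push W$ → (s0, aabaaaabba, W$)
  read a, top W: go to s1, push ε → (s1, abaaaabba, $)
  read a, top $: go to s2, push V$ → (s2, baaaabba, V$)
  read b, top V: go to s1, push W → (s1, aaaabba, W$)
  read a, top W: go to s1, push W → (s1, aaabba, W$)
  read a, top W: go to s1, push W → (s1, aabba, W$)
  read a, top W: go to s1, push W → (s1, abba, W$)
  read a, top W: go to s1, push W → (s1, bba, W$)
No transition applies at (s1, bba, W$); input not fully consumed.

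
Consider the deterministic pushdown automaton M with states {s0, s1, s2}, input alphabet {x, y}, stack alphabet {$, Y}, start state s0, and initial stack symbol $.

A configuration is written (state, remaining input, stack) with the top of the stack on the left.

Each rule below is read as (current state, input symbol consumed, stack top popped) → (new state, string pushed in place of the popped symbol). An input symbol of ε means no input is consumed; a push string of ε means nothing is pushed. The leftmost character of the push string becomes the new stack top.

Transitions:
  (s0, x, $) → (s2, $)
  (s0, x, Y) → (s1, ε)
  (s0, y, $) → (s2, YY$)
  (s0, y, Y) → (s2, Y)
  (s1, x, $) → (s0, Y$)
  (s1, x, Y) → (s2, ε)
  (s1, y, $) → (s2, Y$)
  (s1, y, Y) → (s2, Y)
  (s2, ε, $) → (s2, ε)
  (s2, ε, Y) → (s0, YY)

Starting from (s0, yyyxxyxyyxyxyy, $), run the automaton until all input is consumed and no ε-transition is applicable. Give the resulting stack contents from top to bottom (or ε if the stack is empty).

(s0, yyyxxyxyyxyxyy, $)
  read y, top $: go to s2, push YY$ → (s2, yyxxyxyyxyxyy, YY$)
  ε-move, top Y: go to s0, push YY → (s0, yyxxyxyyxyxyy, YYY$)
  read y, top Y: go to s2, push Y → (s2, yxxyxyyxyxyy, YYY$)
  ε-move, top Y: go to s0, push YY → (s0, yxxyxyyxyxyy, YYYY$)
  read y, top Y: go to s2, push Y → (s2, xxyxyyxyxyy, YYYY$)
  ε-move, top Y: go to s0, push YY → (s0, xxyxyyxyxyy, YYYYY$)
  read x, top Y: go to s1, push ε → (s1, xyxyyxyxyy, YYYY$)
  read x, top Y: go to s2, push ε → (s2, yxyyxyxyy, YYY$)
  ε-move, top Y: go to s0, push YY → (s0, yxyyxyxyy, YYYY$)
  read y, top Y: go to s2, push Y → (s2, xyyxyxyy, YYYY$)
  ε-move, top Y: go to s0, push YY → (s0, xyyxyxyy, YYYYY$)
  read x, top Y: go to s1, push ε → (s1, yyxyxyy, YYYY$)
  read y, top Y: go to s2, push Y → (s2, yxyxyy, YYYY$)
  ε-move, top Y: go to s0, push YY → (s0, yxyxyy, YYYYY$)
  read y, top Y: go to s2, push Y → (s2, xyxyy, YYYYY$)
  ε-move, top Y: go to s0, push YY → (s0, xyxyy, YYYYYY$)
  read x, top Y: go to s1, push ε → (s1, yxyy, YYYYY$)
  read y, top Y: go to s2, push Y → (s2, xyy, YYYYY$)
  ε-move, top Y: go to s0, push YY → (s0, xyy, YYYYYY$)
  read x, top Y: go to s1, push ε → (s1, yy, YYYYY$)
  read y, top Y: go to s2, push Y → (s2, y, YYYYY$)
  ε-move, top Y: go to s0, push YY → (s0, y, YYYYYY$)
  read y, top Y: go to s2, push Y → (s2, ε, YYYYYY$)
  ε-move, top Y: go to s0, push YY → (s0, ε, YYYYYYY$)
All input consumed in state s0 with stack YYYYYYY$.

YYYYYYY$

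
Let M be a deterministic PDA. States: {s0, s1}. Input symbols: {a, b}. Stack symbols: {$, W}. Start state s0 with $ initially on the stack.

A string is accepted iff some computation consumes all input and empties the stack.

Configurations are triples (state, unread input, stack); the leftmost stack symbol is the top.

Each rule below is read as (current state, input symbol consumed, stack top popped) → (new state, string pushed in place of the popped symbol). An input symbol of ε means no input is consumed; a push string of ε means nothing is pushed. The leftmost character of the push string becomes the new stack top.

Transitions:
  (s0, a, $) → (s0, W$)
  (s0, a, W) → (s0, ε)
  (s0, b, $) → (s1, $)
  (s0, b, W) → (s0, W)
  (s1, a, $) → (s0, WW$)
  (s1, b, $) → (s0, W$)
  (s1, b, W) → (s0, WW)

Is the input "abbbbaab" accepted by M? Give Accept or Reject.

(s0, abbbbaab, $)
  read a, top $: go to s0, push W$ → (s0, bbbbaab, W$)
  read b, top W: go to s0, push W → (s0, bbbaab, W$)
  read b, top W: go to s0, push W → (s0, bbaab, W$)
  read b, top W: go to s0, push W → (s0, baab, W$)
  read b, top W: go to s0, push W → (s0, aab, W$)
  read a, top W: go to s0, push ε → (s0, ab, $)
  read a, top $: go to s0, push W$ → (s0, b, W$)
  read b, top W: go to s0, push W → (s0, ε, W$)
All input consumed; stack is W$, not empty, and no further ε-move applies.

Reject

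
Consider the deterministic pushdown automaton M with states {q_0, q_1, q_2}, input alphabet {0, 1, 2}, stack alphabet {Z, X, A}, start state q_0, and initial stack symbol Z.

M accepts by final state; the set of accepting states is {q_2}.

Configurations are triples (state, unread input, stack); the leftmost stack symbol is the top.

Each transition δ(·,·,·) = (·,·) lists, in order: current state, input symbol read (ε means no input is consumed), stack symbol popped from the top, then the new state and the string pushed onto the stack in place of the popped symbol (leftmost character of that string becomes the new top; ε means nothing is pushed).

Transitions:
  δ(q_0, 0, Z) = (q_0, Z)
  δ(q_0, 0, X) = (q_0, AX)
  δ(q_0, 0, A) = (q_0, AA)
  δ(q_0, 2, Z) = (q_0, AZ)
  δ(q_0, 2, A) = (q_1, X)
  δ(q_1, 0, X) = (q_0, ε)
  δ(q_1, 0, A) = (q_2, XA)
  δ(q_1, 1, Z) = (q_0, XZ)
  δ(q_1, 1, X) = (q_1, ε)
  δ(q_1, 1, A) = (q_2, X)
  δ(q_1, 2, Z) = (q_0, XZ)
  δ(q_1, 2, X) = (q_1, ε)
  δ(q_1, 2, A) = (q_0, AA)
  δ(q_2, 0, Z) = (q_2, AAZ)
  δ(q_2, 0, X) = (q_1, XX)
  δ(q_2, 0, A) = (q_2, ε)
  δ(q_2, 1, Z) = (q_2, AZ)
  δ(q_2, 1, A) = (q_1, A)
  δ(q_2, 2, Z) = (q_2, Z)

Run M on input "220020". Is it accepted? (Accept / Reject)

Reject

(q_0, 220020, Z) ⊢ (q_0, 20020, AZ) ⊢ (q_1, 0020, XZ) ⊢ (q_0, 020, Z) ⊢ (q_0, 20, Z) ⊢ (q_0, 0, AZ) ⊢ (q_0, ε, AAZ)
All input consumed; state q_0 ∉ F and no further ε-move applies.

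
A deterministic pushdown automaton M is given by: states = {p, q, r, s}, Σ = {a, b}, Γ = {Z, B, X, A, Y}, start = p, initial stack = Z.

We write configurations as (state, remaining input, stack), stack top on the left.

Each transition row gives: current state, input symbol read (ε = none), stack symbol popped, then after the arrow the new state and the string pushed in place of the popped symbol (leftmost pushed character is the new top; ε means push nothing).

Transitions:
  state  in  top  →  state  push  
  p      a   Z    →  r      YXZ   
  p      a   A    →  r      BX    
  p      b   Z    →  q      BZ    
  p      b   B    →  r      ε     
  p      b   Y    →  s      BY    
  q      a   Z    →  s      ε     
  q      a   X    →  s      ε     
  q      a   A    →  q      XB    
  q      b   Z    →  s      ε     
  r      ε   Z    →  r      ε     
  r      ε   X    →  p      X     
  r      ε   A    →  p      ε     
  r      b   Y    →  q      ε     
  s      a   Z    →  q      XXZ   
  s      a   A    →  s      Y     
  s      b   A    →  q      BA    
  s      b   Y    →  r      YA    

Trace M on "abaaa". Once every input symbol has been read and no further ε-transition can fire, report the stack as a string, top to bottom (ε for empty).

(p, abaaa, Z)
  read a, top Z: go to r, push YXZ → (r, baaa, YXZ)
  read b, top Y: go to q, push ε → (q, aaa, XZ)
  read a, top X: go to s, push ε → (s, aa, Z)
  read a, top Z: go to q, push XXZ → (q, a, XXZ)
  read a, top X: go to s, push ε → (s, ε, XZ)
All input consumed in state s with stack XZ.

XZ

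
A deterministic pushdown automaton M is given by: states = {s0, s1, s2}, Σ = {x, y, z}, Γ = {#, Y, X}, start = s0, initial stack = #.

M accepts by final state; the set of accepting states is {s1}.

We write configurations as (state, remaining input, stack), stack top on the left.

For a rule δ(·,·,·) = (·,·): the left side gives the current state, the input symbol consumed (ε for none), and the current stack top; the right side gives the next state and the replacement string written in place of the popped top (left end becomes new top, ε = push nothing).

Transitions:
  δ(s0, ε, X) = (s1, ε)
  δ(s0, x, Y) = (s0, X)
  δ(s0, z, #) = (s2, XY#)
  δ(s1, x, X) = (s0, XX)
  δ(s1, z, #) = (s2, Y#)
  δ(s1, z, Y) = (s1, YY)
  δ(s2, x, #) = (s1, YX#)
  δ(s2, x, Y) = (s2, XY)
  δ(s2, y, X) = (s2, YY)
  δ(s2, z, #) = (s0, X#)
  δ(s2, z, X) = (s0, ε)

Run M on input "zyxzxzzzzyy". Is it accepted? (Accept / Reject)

Reject

(s0, zyxzxzzzzyy, #)
  read z, top #: go to s2, push XY# → (s2, yxzxzzzzyy, XY#)
  read y, top X: go to s2, push YY → (s2, xzxzzzzyy, YYY#)
  read x, top Y: go to s2, push XY → (s2, zxzzzzyy, XYYY#)
  read z, top X: go to s0, push ε → (s0, xzzzzyy, YYY#)
  read x, top Y: go to s0, push X → (s0, zzzzyy, XYY#)
  ε-move, top X: go to s1, push ε → (s1, zzzzyy, YY#)
  read z, top Y: go to s1, push YY → (s1, zzzyy, YYY#)
  read z, top Y: go to s1, push YY → (s1, zzyy, YYYY#)
  read z, top Y: go to s1, push YY → (s1, zyy, YYYYY#)
  read z, top Y: go to s1, push YY → (s1, yy, YYYYYY#)
No transition applies at (s1, yy, YYYYYY#); input not fully consumed.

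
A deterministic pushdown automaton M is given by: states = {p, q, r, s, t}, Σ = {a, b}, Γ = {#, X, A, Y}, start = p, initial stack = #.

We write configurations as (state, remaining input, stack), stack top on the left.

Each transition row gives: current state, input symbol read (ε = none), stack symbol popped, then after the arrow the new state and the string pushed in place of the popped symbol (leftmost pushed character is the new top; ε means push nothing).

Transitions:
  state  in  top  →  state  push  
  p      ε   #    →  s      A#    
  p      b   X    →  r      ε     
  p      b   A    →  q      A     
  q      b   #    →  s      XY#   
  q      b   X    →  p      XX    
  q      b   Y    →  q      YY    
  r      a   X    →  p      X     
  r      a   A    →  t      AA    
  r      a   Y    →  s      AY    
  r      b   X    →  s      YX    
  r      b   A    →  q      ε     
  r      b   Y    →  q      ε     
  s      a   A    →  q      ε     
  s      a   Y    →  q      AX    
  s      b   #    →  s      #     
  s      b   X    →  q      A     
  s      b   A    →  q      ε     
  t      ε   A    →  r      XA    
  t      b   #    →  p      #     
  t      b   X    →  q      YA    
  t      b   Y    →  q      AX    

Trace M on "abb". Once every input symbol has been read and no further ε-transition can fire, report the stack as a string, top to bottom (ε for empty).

(p, abb, #)
  ε-move, top #: go to s, push A# → (s, abb, A#)
  read a, top A: go to q, push ε → (q, bb, #)
  read b, top #: go to s, push XY# → (s, b, XY#)
  read b, top X: go to q, push A → (q, ε, AY#)
All input consumed in state q with stack AY#.

AY#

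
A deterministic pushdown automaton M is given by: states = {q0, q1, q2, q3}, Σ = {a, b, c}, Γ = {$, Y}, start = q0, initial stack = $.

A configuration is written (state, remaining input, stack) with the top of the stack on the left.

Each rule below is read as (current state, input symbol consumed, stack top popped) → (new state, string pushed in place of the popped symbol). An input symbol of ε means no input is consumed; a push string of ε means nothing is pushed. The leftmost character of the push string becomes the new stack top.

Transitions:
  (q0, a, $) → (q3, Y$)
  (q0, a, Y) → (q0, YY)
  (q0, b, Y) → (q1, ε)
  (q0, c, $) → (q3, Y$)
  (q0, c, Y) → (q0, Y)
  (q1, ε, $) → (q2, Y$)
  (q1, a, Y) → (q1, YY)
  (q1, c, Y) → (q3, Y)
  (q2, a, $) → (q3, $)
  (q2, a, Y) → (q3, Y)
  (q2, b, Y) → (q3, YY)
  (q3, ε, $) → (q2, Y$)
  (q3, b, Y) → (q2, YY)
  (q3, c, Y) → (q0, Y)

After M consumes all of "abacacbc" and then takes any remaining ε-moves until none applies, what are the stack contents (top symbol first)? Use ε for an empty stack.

(q0, abacacbc, $)
  read a, top $: go to q3, push Y$ → (q3, bacacbc, Y$)
  read b, top Y: go to q2, push YY → (q2, acacbc, YY$)
  read a, top Y: go to q3, push Y → (q3, cacbc, YY$)
  read c, top Y: go to q0, push Y → (q0, acbc, YY$)
  read a, top Y: go to q0, push YY → (q0, cbc, YYY$)
  read c, top Y: go to q0, push Y → (q0, bc, YYY$)
  read b, top Y: go to q1, push ε → (q1, c, YY$)
  read c, top Y: go to q3, push Y → (q3, ε, YY$)
All input consumed in state q3 with stack YY$.

YY$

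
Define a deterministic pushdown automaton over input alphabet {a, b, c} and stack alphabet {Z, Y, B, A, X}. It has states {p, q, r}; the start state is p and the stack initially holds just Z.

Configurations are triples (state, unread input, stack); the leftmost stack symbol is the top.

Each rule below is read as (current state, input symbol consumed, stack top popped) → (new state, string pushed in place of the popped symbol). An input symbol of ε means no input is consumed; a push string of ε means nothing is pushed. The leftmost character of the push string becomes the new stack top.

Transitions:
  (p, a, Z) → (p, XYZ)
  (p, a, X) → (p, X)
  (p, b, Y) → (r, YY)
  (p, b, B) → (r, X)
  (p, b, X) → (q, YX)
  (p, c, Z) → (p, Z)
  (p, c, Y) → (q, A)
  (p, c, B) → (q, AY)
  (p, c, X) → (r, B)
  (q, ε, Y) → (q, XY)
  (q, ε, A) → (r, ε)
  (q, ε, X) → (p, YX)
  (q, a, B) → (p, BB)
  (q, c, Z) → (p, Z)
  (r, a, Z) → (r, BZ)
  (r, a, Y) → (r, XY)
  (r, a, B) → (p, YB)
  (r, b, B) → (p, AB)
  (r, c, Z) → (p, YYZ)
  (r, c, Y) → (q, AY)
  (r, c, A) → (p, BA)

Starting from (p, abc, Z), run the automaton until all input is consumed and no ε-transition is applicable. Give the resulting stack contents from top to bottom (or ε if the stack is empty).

(p, abc, Z)
  read a, top Z: go to p, push XYZ → (p, bc, XYZ)
  read b, top X: go to q, push YX → (q, c, YXYZ)
  ε-move, top Y: go to q, push XY → (q, c, XYXYZ)
  ε-move, top X: go to p, push YX → (p, c, YXYXYZ)
  read c, top Y: go to q, push A → (q, ε, AXYXYZ)
  ε-move, top A: go to r, push ε → (r, ε, XYXYZ)
All input consumed in state r with stack XYXYZ.

XYXYZ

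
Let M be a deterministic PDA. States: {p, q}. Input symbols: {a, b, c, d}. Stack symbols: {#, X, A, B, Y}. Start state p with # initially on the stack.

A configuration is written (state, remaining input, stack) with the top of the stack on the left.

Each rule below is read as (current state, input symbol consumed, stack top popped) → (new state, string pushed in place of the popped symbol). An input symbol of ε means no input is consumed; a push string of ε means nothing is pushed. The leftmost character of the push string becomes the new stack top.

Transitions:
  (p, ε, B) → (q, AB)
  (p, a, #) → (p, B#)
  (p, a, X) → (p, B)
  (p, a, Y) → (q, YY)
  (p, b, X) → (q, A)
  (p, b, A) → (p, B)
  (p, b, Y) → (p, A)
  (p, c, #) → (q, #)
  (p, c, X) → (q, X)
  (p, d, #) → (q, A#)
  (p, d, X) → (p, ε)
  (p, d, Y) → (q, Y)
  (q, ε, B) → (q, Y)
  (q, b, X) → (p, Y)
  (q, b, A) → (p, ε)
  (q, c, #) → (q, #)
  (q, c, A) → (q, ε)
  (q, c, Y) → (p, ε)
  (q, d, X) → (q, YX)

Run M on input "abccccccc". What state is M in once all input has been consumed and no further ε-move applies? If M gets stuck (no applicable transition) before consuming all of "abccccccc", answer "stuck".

q

(p, abccccccc, #)
  read a, top #: go to p, push B# → (p, bccccccc, B#)
  ε-move, top B: go to q, push AB → (q, bccccccc, AB#)
  read b, top A: go to p, push ε → (p, ccccccc, B#)
  ε-move, top B: go to q, push AB → (q, ccccccc, AB#)
  read c, top A: go to q, push ε → (q, cccccc, B#)
  ε-move, top B: go to q, push Y → (q, cccccc, Y#)
  read c, top Y: go to p, push ε → (p, ccccc, #)
  read c, top #: go to q, push # → (q, cccc, #)
  read c, top #: go to q, push # → (q, ccc, #)
  read c, top #: go to q, push # → (q, cc, #)
  read c, top #: go to q, push # → (q, c, #)
  read c, top #: go to q, push # → (q, ε, #)
All input consumed; M is in state q.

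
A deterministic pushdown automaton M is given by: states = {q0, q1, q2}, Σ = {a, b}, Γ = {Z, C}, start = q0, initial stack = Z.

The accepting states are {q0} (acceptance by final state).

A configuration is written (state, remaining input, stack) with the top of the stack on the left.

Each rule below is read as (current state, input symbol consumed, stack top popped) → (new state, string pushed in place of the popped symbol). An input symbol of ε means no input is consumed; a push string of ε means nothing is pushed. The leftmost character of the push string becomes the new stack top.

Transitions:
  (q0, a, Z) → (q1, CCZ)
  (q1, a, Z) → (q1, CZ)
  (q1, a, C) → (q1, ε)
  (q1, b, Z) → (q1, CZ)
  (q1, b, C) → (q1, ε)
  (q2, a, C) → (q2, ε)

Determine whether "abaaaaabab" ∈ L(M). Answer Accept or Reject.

(q0, abaaaaabab, Z) ⊢ (q1, baaaaabab, CCZ) ⊢ (q1, aaaaabab, CZ) ⊢ (q1, aaaabab, Z) ⊢ (q1, aaabab, CZ) ⊢ (q1, aabab, Z) ⊢ (q1, abab, CZ) ⊢ (q1, bab, Z) ⊢ (q1, ab, CZ) ⊢ (q1, b, Z) ⊢ (q1, ε, CZ)
All input consumed; state q1 ∉ F and no further ε-move applies.

Reject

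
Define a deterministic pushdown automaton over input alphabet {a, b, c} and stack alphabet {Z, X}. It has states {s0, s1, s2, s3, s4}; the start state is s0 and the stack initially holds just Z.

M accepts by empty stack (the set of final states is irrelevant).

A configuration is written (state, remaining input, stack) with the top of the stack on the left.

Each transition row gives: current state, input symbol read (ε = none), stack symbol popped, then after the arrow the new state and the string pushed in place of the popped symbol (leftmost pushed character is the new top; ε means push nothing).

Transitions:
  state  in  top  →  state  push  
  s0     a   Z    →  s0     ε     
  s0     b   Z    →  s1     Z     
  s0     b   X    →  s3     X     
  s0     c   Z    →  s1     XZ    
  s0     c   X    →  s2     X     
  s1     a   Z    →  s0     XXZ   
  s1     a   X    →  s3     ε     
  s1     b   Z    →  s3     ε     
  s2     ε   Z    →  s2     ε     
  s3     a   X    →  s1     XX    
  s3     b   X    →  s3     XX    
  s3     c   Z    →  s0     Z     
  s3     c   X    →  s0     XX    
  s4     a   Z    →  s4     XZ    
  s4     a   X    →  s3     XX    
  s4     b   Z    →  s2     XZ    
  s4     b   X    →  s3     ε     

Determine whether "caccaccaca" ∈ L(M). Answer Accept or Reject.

Accept

(s0, caccaccaca, Z) ⊢ (s1, accaccaca, XZ) ⊢ (s3, ccaccaca, Z) ⊢ (s0, caccaca, Z) ⊢ (s1, accaca, XZ) ⊢ (s3, ccaca, Z) ⊢ (s0, caca, Z) ⊢ (s1, aca, XZ) ⊢ (s3, ca, Z) ⊢ (s0, a, Z) ⊢ (s0, ε, ε)
All input consumed and the stack is empty.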